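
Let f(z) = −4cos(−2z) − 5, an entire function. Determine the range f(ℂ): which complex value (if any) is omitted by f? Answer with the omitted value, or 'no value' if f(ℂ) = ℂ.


Little Picard bounds the complement of f(ℂ) to at most one point.
cos is entire and surjective onto ℂ: for every w ∈ ℂ, cos(ζ) = w has a solution ζ ∈ ℂ (e.g., via the complex inverse arccos). With ζ = −2z this gives z = ζ/(-2). Then -4·cos(−2z) takes every value in -4·ℂ = ℂ, and adding -5 is a bijection of ℂ. So f is surjective and omits no value. (Note: only on the real line is cos bounded by [−1, 1].)

Omitted value: no value.


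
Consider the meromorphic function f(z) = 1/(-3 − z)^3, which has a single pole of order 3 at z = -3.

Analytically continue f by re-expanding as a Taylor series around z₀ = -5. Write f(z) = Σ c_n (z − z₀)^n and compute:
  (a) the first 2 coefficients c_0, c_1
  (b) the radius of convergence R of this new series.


Let w = z − z₀, so z = z₀ + w.
Then -3 − z = -3 − (z₀ + w) = (-3 − z₀) − w = 2 − w.
f(z) = 1/(2 − w)^3 = (1/(2)^3) · (1 − w/(2))^{−3}.
By the binomial series (1−u)^{−3} = Σ_{n≥0} C(n+2, 2) u^n for |u|<1, with u = w/(2):
  c_n = C(n+2, 2) / (2)^(n+3).
  c_0 = 1/(2)^3 = 1/8.
  c_1 = 3/(2)^4 = 3/16.
The series is valid for |w/d| < 1, i.e. |z − z₀| < |d|.
Radius of convergence: R = |-3 − z₀| = |2| = 2 (distance from z₀ to the singularity z = -3).

c_0 = 1/8, c_1 = 3/16; R = 2.


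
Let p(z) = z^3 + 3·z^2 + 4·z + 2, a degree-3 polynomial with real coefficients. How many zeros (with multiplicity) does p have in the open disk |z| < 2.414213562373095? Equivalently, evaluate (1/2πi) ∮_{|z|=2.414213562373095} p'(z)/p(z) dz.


The zeros of p are: -1, (-1 + 1i), (-1 - 1i).
Their magnitudes are: 1, 1.414, 1.414.
Zeros with |z| < R = 2.414213562373095: -1, (-1 + 1i), (-1 - 1i).
Count = 3.
By the argument principle, (1/2πi) ∮_{|z|=R} p'(z)/p(z) dz equals exactly this count.

Number of zeros inside |z| < 2.414213562373095: 3.


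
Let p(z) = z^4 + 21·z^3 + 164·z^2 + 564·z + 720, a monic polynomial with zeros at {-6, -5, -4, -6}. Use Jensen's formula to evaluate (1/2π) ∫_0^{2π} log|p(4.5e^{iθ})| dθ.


Zeros: -6, -6, -5, -4; r = 4.5.
Inside |z| < r: -4. Outside (|z| ≥ r): -6, -6, -5.
p(0) = 720, so log|p(0)| = log(720) = 6.5793.
Apply Jensen: I(r) = log|p(0)| + Σ_k log(r/|z_k|), summed over zeros inside |z| < r.
  log(r/|z_k|) for z_k = -4: log(4.5/4) = 0.1178
  Outside zeros (-6, -6, -5) contribute nothing to the Jensen sum.
Sum over inside zeros: 0.1178.
I(r) = log|p(0)| + (inside sum) = 6.5793 + 0.1178 = 6.6970.
Note: since some zeros are outside |z| ≤ r, the simplified n·log(r) form does NOT apply — only the inside zeros contribute.

I(r) ≈ 6.6970.


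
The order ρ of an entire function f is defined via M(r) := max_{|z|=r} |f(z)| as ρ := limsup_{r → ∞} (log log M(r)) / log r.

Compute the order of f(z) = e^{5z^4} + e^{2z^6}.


Each summand is entire of order 4 and 6 respectively (as in the single-exponential case). The order of a sum is at most the max of the orders, so ρ ≤ 6. For the lower bound: on |z|=r choose arg z so that 2z^6 is real positive; then |e^{2z^6}| = e^{2r^6} while |e^{5z^4}| ≤ e^{5r^4} = o(e^{2r^6}). So |f| ≥ e^{2r^6}(1 − o(1)) and ρ ≥ 6. Hence ρ = max(4, 6) = 6.
Therefore ρ = 6.

Order ρ = 6.


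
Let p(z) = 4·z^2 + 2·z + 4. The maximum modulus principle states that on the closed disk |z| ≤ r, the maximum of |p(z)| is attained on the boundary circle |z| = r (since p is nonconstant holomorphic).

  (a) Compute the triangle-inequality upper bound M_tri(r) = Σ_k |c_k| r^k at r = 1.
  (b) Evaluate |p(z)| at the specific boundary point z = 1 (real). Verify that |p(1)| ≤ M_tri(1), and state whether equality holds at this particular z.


Coefficients: c_0 = 4, c_1 = 2, c_2 = 4. Radius r = 1.
Part (a). Triangle bound: M_tri(r) = Σ_k |c_k| r^k
  = |4|·1^0 + |2|·1^1 + |4|·1^2
  = 4 + 2 + 4 = 10.
This bounds M(r) := max_{|z|=r} |p(z)| from above; equality holds iff all terms c_k z^k can be made to align in phase at a single z on |z|=r.
Part (b). At z = 1 (real, on the circle |z| = r):
  p(1) = (4)·1^0 + (2)·1^1 + (4)·1^2 = 10.
  |p(1)| = 10.
Since all nonzero coefficients share the same sign, |p(1)| = 10 = M_tri(1); the triangle bound is attained at z = 1, so in fact M(r) = 10.

M_tri(1) = 10; |p(1)| = 10; equality at z=1: yes.


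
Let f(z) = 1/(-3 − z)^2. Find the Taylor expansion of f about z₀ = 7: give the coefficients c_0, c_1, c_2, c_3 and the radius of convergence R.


Let w = z − z₀, so z = z₀ + w.
Then -3 − z = -3 − (z₀ + w) = (-3 − z₀) − w = -10 − w.
f(z) = 1/(-10 − w)^2 = (1/(-10)^2) · (1 − w/(-10))^{−2}.
By the binomial series (1−u)^{−2} = Σ_{n≥0} C(n+1, 1) u^n for |u|<1, with u = w/(-10):
  c_n = C(n+1, 1) / (-10)^(n+2).
  c_0 = 1/(-10)^2 = 1/100.
  c_1 = 2/(-10)^3 = -1/500.
  c_2 = 3/(-10)^4 = 3/10000.
  c_3 = 4/(-10)^5 = -1/25000.
The series is valid for |w/d| < 1, i.e. |z − z₀| < |d|.
Radius of convergence: R = |-3 − z₀| = |-10| = 10 (distance from z₀ to the singularity z = -3).

c_0 = 1/100, c_1 = -1/500, c_2 = 3/10000, c_3 = -1/25000; R = 10.


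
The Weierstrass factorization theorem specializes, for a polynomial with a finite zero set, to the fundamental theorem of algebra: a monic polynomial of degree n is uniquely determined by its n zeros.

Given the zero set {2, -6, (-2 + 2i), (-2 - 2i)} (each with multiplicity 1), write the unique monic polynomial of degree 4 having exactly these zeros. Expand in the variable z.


The polynomial is p(z) = ∏_{α ∈ S} (z − α), where S = {2, -6, (-2 + 2i), (-2 - 2i)}.
Expanding the product yields: p(z) = z^4 + 8·z^3 + 12·z^2 -16·z -96.
Note conjugate pairs combine to real quadratics: (z − (-2+2i))(z − (-2−2i)) = z² + 4z + 8.
The resulting polynomial has degree 4 and real coefficients as required.

p(z) = z^4 + 8·z^3 + 12·z^2 -16·z -96.


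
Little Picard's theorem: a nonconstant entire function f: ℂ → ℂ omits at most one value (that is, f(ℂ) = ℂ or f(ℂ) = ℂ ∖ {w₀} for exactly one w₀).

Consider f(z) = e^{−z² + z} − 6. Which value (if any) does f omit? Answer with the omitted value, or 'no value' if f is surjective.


Little Picard bounds the complement of f(ℂ) to at most one point.
The exponent g(z) = −z² + z is a nonconstant polynomial, hence surjective onto ℂ. So e^{g(z)} takes every value in {e^w : w ∈ ℂ} = ℂ ∖ {0}. Adding -6 shifts the range to ℂ ∖ {-6}. f omits exactly -6.

Omitted value: -6.


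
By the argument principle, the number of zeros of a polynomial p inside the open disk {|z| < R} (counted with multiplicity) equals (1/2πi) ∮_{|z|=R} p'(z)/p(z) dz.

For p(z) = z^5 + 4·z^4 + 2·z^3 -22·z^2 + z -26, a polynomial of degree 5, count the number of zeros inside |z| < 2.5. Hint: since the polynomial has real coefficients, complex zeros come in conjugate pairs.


The zeros of p are: (-3 + 2i), (-3 - 2i), (0 + 1i), (0 - 1i), 2.
Their magnitudes are: 3.606, 3.606, 1, 1, 2.
Zeros with |z| < R = 2.5: (0 + 1i), (0 - 1i), 2.
Count = 3.
By the argument principle, (1/2πi) ∮_{|z|=R} p'(z)/p(z) dz equals exactly this count.

Number of zeros inside |z| < 2.5: 3.


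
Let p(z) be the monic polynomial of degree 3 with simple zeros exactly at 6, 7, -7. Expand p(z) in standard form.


The polynomial is p(z) = ∏_{α ∈ S} (z − α), where S = {6, 7, -7}.
Expanding the product yields: p(z) = z^3 -6·z^2 -49·z + 294.
The resulting polynomial has degree 3 and real coefficients as required.

p(z) = z^3 -6·z^2 -49·z + 294.


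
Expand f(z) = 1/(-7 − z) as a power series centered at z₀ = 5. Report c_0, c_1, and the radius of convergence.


Let w = z − z₀, so z = z₀ + w.
Then -7 − z = -7 − (z₀ + w) = (-7 − z₀) − w = -12 − w.
f(z) = 1/(-12 − w) = (1/(-12)) · 1/(1 − w/(-12)) = Σ_{n≥0} w^n / (-12)^(n+1).
So c_n = 1/(-12)^(n+1):
  c_0 = 1/(-12)^1 = -1/12.
  c_1 = 1/(-12)^2 = 1/144.
The series is valid for |w/d| < 1, i.e. |z − z₀| < |d|.
Radius of convergence: R = |-7 − z₀| = |-12| = 12 (distance from z₀ to the singularity z = -7).

c_0 = -1/12, c_1 = 1/144; R = 12.


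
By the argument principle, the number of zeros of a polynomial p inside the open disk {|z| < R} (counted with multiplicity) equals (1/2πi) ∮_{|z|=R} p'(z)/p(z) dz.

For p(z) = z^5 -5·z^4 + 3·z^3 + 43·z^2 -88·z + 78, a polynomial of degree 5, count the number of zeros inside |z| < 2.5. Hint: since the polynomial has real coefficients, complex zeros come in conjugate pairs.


The zeros of p are: (3 + 2i), (3 - 2i), (1 + 1i), (1 - 1i), -3.
Their magnitudes are: 3.606, 3.606, 1.414, 1.414, 3.
Zeros with |z| < R = 2.5: (1 + 1i), (1 - 1i).
Count = 2.
By the argument principle, (1/2πi) ∮_{|z|=R} p'(z)/p(z) dz equals exactly this count.

Number of zeros inside |z| < 2.5: 2.


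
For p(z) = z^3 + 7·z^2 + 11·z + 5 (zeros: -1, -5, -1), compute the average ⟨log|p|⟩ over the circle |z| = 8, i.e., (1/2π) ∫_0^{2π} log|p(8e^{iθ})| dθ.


Zeros: -5, -1, -1; r = 8.
Inside |z| < r: -5, -1, -1. Outside (|z| ≥ r): ∅.
p(0) = 5, so log|p(0)| = log(5) = 1.6094.
Apply Jensen: I(r) = log|p(0)| + Σ_k log(r/|z_k|), summed over zeros inside |z| < r.
  log(r/|z_k|) for z_k = -1: log(8/1) = 2.0794
  log(r/|z_k|) for z_k = -5: log(8/5) = 0.4700
  log(r/|z_k|) for z_k = -1: log(8/1) = 2.0794
Sum over inside zeros: 4.6289.
I(r) = log|p(0)| + (inside sum) = 1.6094 + 4.6289 = 6.2383.
Closed form (all zeros inside, monic): I(r) = n·log(r) = 3·log(8) = 6.2383. ✓

I(r) ≈ 6.2383.


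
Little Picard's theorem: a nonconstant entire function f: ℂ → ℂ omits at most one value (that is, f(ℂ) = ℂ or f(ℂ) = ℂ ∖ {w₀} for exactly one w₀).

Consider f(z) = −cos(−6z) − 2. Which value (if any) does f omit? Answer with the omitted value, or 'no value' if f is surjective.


Little Picard bounds the complement of f(ℂ) to at most one point.
cos is entire and surjective onto ℂ: for every w ∈ ℂ, cos(ζ) = w has a solution ζ ∈ ℂ (e.g., via the complex inverse arccos). With ζ = −6z this gives z = ζ/(-6). Then -1·cos(−6z) takes every value in -1·ℂ = ℂ, and adding -2 is a bijection of ℂ. So f is surjective and omits no value. (Note: only on the real line is cos bounded by [−1, 1].)

Omitted value: no value.


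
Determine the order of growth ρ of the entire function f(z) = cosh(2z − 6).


cosh(w) is a linear combination of e^{iw} and e^{−iw} (or e^w, e^{−w} in the hyperbolic case), so |cosh(w)| ≤ e^{|w|}. With w = 2z − 6, |w| ≤ 2|z| + 6 = 2r + 6 on |z| = r, giving M(r) ≤ e^{2r + 6}, so ρ ≤ 1. On a suitable ray (z = it for sin/cos; z = t for sinh/cosh, t real → ∞), |cosh(2z − 6)| grows like e^{2|t|}/2, so ρ ≥ 1. Hence ρ = 1.
Therefore ρ = 1.

Order ρ = 1.


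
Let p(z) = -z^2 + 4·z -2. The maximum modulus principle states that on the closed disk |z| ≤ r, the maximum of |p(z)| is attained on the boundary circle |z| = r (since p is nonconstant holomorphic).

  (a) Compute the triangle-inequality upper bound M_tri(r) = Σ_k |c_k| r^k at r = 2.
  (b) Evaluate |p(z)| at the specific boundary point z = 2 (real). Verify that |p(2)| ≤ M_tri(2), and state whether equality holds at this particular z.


Coefficients: c_0 = -2, c_1 = 4, c_2 = -1. Radius r = 2.
Part (a). Triangle bound: M_tri(r) = Σ_k |c_k| r^k
  = |-2|·2^0 + |4|·2^1 + |-1|·2^2
  = 2 + 8 + 4 = 14.
This bounds M(r) := max_{|z|=r} |p(z)| from above; equality holds iff all terms c_k z^k can be made to align in phase at a single z on |z|=r.
Part (b). At z = 2 (real, on the circle |z| = r):
  p(2) = (-2)·2^0 + (4)·2^1 + (-1)·2^2 = 2.
  |p(2)| = 2.
Check: |p(2)| = 2 ≤ 14 = M_tri(2). ✓ Equality does not hold at z = 2 (the coefficients have mixed signs, so the terms do not all align in phase there).

M_tri(2) = 14; |p(2)| = 2; equality at z=2: no.


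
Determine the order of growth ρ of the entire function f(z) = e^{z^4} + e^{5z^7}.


Each summand is entire of order 4 and 7 respectively (as in the single-exponential case). The order of a sum is at most the max of the orders, so ρ ≤ 7. For the lower bound: on |z|=r choose arg z so that 5z^7 is real positive; then |e^{5z^7}| = e^{5r^7} while |e^{1z^4}| ≤ e^{1r^4} = o(e^{5r^7}). So |f| ≥ e^{5r^7}(1 − o(1)) and ρ ≥ 7. Hence ρ = max(4, 7) = 7.
Therefore ρ = 7.

Order ρ = 7.


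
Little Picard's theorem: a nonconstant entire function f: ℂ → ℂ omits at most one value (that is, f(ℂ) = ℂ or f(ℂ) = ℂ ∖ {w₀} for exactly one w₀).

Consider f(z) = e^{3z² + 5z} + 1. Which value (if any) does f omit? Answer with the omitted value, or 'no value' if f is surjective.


Little Picard bounds the complement of f(ℂ) to at most one point.
The exponent g(z) = 3z² + 5z is a nonconstant polynomial, hence surjective onto ℂ. So e^{g(z)} takes every value in {e^w : w ∈ ℂ} = ℂ ∖ {0}. Adding 1 shifts the range to ℂ ∖ {1}. f omits exactly 1.

Omitted value: 1.


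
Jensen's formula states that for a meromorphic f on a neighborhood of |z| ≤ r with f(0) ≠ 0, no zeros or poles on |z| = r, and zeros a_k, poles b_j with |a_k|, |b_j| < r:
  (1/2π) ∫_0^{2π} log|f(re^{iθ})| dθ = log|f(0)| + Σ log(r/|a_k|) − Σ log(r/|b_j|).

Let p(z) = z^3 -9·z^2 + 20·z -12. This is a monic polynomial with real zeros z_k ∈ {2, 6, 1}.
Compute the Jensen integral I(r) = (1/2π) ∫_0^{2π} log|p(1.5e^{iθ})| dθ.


Zeros: 1, 2, 6; r = 1.5.
Inside |z| < r: 1. Outside (|z| ≥ r): 2, 6.
p(0) = -12, so log|p(0)| = log(12) = 2.4849.
Apply Jensen: I(r) = log|p(0)| + Σ_k log(r/|z_k|), summed over zeros inside |z| < r.
  log(r/|z_k|) for z_k = 1: log(1.5/1) = 0.4055
  Outside zeros (2, 6) contribute nothing to the Jensen sum.
Sum over inside zeros: 0.4055.
I(r) = log|p(0)| + (inside sum) = 2.4849 + 0.4055 = 2.8904.
Note: since some zeros are outside |z| ≤ r, the simplified n·log(r) form does NOT apply — only the inside zeros contribute.

I(r) ≈ 2.8904.


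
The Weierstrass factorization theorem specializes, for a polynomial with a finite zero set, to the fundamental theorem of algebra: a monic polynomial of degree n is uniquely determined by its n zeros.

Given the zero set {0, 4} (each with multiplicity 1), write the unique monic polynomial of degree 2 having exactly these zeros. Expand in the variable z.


The polynomial is p(z) = ∏_{α ∈ S} (z − α), where S = {0, 4}.
Expanding the product yields: p(z) = z^2 -4·z.
The resulting polynomial has degree 2 and real coefficients as required.

p(z) = z^2 -4·z.


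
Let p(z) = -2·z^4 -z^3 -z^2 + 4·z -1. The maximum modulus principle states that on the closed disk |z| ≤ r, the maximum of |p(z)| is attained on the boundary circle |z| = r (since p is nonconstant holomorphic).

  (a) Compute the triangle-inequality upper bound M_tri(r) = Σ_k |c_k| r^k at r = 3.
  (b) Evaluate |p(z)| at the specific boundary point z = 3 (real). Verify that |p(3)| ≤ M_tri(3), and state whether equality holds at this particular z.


Coefficients: c_0 = -1, c_1 = 4, c_2 = -1, c_3 = -1, c_4 = -2. Radius r = 3.
Part (a). Triangle bound: M_tri(r) = Σ_k |c_k| r^k
  = |-1|·3^0 + |4|·3^1 + |-1|·3^2 + |-1|·3^3 + |-2|·3^4
  = 1 + 12 + 9 + 27 + 162 = 211.
This bounds M(r) := max_{|z|=r} |p(z)| from above; equality holds iff all terms c_k z^k can be made to align in phase at a single z on |z|=r.
Part (b). At z = 3 (real, on the circle |z| = r):
  p(3) = (-1)·3^0 + (4)·3^1 + (-1)·3^2 + (-1)·3^3 + (-2)·3^4 = -187.
  |p(3)| = 187.
Check: |p(3)| = 187 ≤ 211 = M_tri(3). ✓ Equality does not hold at z = 3 (the coefficients have mixed signs, so the terms do not all align in phase there).

M_tri(3) = 211; |p(3)| = 187; equality at z=3: no.


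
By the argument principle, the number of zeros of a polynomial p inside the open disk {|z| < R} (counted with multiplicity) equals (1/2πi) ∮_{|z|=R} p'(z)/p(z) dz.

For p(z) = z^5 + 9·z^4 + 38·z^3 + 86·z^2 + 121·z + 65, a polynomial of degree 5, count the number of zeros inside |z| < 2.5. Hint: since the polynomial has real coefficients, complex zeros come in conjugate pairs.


The zeros of p are: (-1 + 2i), (-1 - 2i), -1, (-3 + 2i), (-3 - 2i).
Their magnitudes are: 2.236, 2.236, 1, 3.606, 3.606.
Zeros with |z| < R = 2.5: (-1 + 2i), (-1 - 2i), -1.
Count = 3.
By the argument principle, (1/2πi) ∮_{|z|=R} p'(z)/p(z) dz equals exactly this count.

Number of zeros inside |z| < 2.5: 3.


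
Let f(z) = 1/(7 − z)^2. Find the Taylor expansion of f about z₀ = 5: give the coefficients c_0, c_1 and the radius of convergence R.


Let w = z − z₀, so z = z₀ + w.
Then 7 − z = 7 − (z₀ + w) = (7 − z₀) − w = 2 − w.
f(z) = 1/(2 − w)^2 = (1/(2)^2) · (1 − w/(2))^{−2}.
By the binomial series (1−u)^{−2} = Σ_{n≥0} C(n+1, 1) u^n for |u|<1, with u = w/(2):
  c_n = C(n+1, 1) / (2)^(n+2).
  c_0 = 1/(2)^2 = 1/4.
  c_1 = 2/(2)^3 = 1/4.
The series is valid for |w/d| < 1, i.e. |z − z₀| < |d|.
Radius of convergence: R = |7 − z₀| = |2| = 2 (distance from z₀ to the singularity z = 7).

c_0 = 1/4, c_1 = 1/4; R = 2.


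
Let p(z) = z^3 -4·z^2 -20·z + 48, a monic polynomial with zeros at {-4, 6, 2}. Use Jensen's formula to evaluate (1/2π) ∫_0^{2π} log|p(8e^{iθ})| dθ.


Zeros: -4, 2, 6; r = 8.
Inside |z| < r: -4, 2, 6. Outside (|z| ≥ r): ∅.
p(0) = 48, so log|p(0)| = log(48) = 3.8712.
Apply Jensen: I(r) = log|p(0)| + Σ_k log(r/|z_k|), summed over zeros inside |z| < r.
  log(r/|z_k|) for z_k = -4: log(8/4) = 0.6931
  log(r/|z_k|) for z_k = 6: log(8/6) = 0.2877
  log(r/|z_k|) for z_k = 2: log(8/2) = 1.3863
Sum over inside zeros: 2.3671.
I(r) = log|p(0)| + (inside sum) = 3.8712 + 2.3671 = 6.2383.
Closed form (all zeros inside, monic): I(r) = n·log(r) = 3·log(8) = 6.2383. ✓

I(r) ≈ 6.2383.


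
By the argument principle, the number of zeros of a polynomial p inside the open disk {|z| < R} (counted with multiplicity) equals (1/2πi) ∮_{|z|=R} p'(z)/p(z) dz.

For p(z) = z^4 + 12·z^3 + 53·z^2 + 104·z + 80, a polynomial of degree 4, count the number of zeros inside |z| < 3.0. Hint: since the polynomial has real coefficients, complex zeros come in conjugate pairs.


The zeros of p are: (-2 + 1i), (-2 - 1i), -4, -4.
Their magnitudes are: 2.236, 2.236, 4, 4.
Zeros with |z| < R = 3.0: (-2 + 1i), (-2 - 1i).
Count = 2.
By the argument principle, (1/2πi) ∮_{|z|=R} p'(z)/p(z) dz equals exactly this count.

Number of zeros inside |z| < 3.0: 2.


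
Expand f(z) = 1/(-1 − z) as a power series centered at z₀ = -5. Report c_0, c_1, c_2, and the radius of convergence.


Let w = z − z₀, so z = z₀ + w.
Then -1 − z = -1 − (z₀ + w) = (-1 − z₀) − w = 4 − w.
f(z) = 1/(4 − w) = (1/(4)) · 1/(1 − w/(4)) = Σ_{n≥0} w^n / (4)^(n+1).
So c_n = 1/(4)^(n+1):
  c_0 = 1/(4)^1 = 1/4.
  c_1 = 1/(4)^2 = 1/16.
  c_2 = 1/(4)^3 = 1/64.
The series is valid for |w/d| < 1, i.e. |z − z₀| < |d|.
Radius of convergence: R = |-1 − z₀| = |4| = 4 (distance from z₀ to the singularity z = -1).

c_0 = 1/4, c_1 = 1/16, c_2 = 1/64; R = 4.


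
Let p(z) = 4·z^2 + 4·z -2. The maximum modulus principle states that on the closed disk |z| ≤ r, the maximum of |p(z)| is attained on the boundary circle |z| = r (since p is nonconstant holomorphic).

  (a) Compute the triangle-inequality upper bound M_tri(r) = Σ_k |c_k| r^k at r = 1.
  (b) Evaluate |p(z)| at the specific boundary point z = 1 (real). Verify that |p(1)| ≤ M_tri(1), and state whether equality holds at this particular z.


Coefficients: c_0 = -2, c_1 = 4, c_2 = 4. Radius r = 1.
Part (a). Triangle bound: M_tri(r) = Σ_k |c_k| r^k
  = |-2|·1^0 + |4|·1^1 + |4|·1^2
  = 2 + 4 + 4 = 10.
This bounds M(r) := max_{|z|=r} |p(z)| from above; equality holds iff all terms c_k z^k can be made to align in phase at a single z on |z|=r.
Part (b). At z = 1 (real, on the circle |z| = r):
  p(1) = (-2)·1^0 + (4)·1^1 + (4)·1^2 = 6.
  |p(1)| = 6.
Check: |p(1)| = 6 ≤ 10 = M_tri(1). ✓ Equality does not hold at z = 1 (the coefficients have mixed signs, so the terms do not all align in phase there).

M_tri(1) = 10; |p(1)| = 6; equality at z=1: no.


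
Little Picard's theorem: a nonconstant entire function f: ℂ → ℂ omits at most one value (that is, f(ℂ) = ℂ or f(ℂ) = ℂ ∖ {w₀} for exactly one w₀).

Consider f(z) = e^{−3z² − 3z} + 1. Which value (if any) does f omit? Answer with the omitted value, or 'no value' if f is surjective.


Little Picard bounds the complement of f(ℂ) to at most one point.
The exponent g(z) = −3z² − 3z is a nonconstant polynomial, hence surjective onto ℂ. So e^{g(z)} takes every value in {e^w : w ∈ ℂ} = ℂ ∖ {0}. Adding 1 shifts the range to ℂ ∖ {1}. f omits exactly 1.

Omitted value: 1.


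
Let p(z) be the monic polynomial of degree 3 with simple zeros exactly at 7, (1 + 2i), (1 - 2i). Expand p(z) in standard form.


The polynomial is p(z) = ∏_{α ∈ S} (z − α), where S = {7, (1 + 2i), (1 - 2i)}.
Expanding the product yields: p(z) = z^3 -9·z^2 + 19·z -35.
Note conjugate pairs combine to real quadratics: (z − (1+2i))(z − (1−2i)) = z² − 2z + 5.
The resulting polynomial has degree 3 and real coefficients as required.

p(z) = z^3 -9·z^2 + 19·z -35.


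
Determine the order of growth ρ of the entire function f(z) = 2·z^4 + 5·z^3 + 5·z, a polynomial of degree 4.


|f(z)| ≤ Σ|c_k|·r^k = O(r^4) as r → ∞. Polynomial growth is O(e^{r^ε}) for every ε > 0 (since r^4/e^{r^ε} → 0), so ρ ≤ ε for all ε > 0, i.e. ρ = 0. Every nonconstant polynomial has order 0.
Therefore ρ = 0.

Order ρ = 0.


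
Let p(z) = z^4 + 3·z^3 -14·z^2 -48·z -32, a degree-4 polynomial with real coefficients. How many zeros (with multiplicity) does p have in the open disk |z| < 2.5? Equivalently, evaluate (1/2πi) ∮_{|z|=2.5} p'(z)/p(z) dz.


The zeros of p are: 4, -1, -4, -2.
Their magnitudes are: 4, 1, 4, 2.
Zeros with |z| < R = 2.5: -1, -2.
Count = 2.
By the argument principle, (1/2πi) ∮_{|z|=R} p'(z)/p(z) dz equals exactly this count.

Number of zeros inside |z| < 2.5: 2.


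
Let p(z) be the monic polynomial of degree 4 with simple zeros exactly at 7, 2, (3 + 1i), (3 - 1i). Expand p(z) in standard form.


The polynomial is p(z) = ∏_{α ∈ S} (z − α), where S = {7, 2, (3 + 1i), (3 - 1i)}.
Expanding the product yields: p(z) = z^4 -15·z^3 + 78·z^2 -174·z + 140.
Note conjugate pairs combine to real quadratics: (z − (3+1i))(z − (3−1i)) = z² − 6z + 10.
The resulting polynomial has degree 4 and real coefficients as required.

p(z) = z^4 -15·z^3 + 78·z^2 -174·z + 140.


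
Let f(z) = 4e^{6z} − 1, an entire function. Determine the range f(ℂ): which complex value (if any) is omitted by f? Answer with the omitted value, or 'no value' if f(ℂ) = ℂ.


Little Picard bounds the complement of f(ℂ) to at most one point.
e^{6z} is never zero on ℂ, so 4·e^{6z} takes every value in ℂ ∖ {0}. Adding -1 shifts the range to ℂ ∖ {-1}. Thus f omits exactly the value -1.

Omitted value: -1.


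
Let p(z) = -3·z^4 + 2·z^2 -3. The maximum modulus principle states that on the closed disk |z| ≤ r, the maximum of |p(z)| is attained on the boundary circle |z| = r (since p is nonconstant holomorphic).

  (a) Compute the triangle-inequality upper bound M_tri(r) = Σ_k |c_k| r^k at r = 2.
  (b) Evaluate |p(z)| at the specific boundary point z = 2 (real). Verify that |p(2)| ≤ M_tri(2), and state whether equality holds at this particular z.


Coefficients: c_0 = -3, c_1 = 0, c_2 = 2, c_3 = 0, c_4 = -3. Radius r = 2.
Part (a). Triangle bound: M_tri(r) = Σ_k |c_k| r^k
  = |-3|·2^0 + |0|·2^1 + |2|·2^2 + |0|·2^3 + |-3|·2^4
  = 3 + 0 + 8 + 0 + 48 = 59.
This bounds M(r) := max_{|z|=r} |p(z)| from above; equality holds iff all terms c_k z^k can be made to align in phase at a single z on |z|=r.
Part (b). At z = 2 (real, on the circle |z| = r):
  p(2) = (-3)·2^0 + (0)·2^1 + (2)·2^2 + (0)·2^3 + (-3)·2^4 = -43.
  |p(2)| = 43.
Check: |p(2)| = 43 ≤ 59 = M_tri(2). ✓ Equality does not hold at z = 2 (the coefficients have mixed signs, so the terms do not all align in phase there).

M_tri(2) = 59; |p(2)| = 43; equality at z=2: no.


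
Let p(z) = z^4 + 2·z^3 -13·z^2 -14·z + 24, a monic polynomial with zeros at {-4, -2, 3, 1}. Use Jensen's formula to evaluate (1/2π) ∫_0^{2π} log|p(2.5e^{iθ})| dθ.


Zeros: -4, -2, 1, 3; r = 2.5.
Inside |z| < r: -2, 1. Outside (|z| ≥ r): -4, 3.
p(0) = 24, so log|p(0)| = log(24) = 3.1781.
Apply Jensen: I(r) = log|p(0)| + Σ_k log(r/|z_k|), summed over zeros inside |z| < r.
  log(r/|z_k|) for z_k = -2: log(2.5/2) = 0.2231
  log(r/|z_k|) for z_k = 1: log(2.5/1) = 0.9163
  Outside zeros (-4, 3) contribute nothing to the Jensen sum.
Sum over inside zeros: 1.1394.
I(r) = log|p(0)| + (inside sum) = 3.1781 + 1.1394 = 4.3175.
Note: since some zeros are outside |z| ≤ r, the simplified n·log(r) form does NOT apply — only the inside zeros contribute.

I(r) ≈ 4.3175.


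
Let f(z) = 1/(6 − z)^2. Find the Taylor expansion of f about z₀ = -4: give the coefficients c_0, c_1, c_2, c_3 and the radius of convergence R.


Let w = z − z₀, so z = z₀ + w.
Then 6 − z = 6 − (z₀ + w) = (6 − z₀) − w = 10 − w.
f(z) = 1/(10 − w)^2 = (1/(10)^2) · (1 − w/(10))^{−2}.
By the binomial series (1−u)^{−2} = Σ_{n≥0} C(n+1, 1) u^n for |u|<1, with u = w/(10):
  c_n = C(n+1, 1) / (10)^(n+2).
  c_0 = 1/(10)^2 = 1/100.
  c_1 = 2/(10)^3 = 1/500.
  c_2 = 3/(10)^4 = 3/10000.
  c_3 = 4/(10)^5 = 1/25000.
The series is valid for |w/d| < 1, i.e. |z − z₀| < |d|.
Radius of convergence: R = |6 − z₀| = |10| = 10 (distance from z₀ to the singularity z = 6).

c_0 = 1/100, c_1 = 1/500, c_2 = 3/10000, c_3 = 1/25000; R = 10.


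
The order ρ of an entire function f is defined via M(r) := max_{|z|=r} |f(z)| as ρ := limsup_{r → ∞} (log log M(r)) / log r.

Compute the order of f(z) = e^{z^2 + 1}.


|e^{z^2 + 1}| = e^{Re(1·z^2) + 1} ≤ e^{1|z|^2 + 1} = e^{1r^2 + 1} on |z| = r, so ρ ≤ 2. Choosing z on |z|=r so that 1·z^2 is real positive (always possible by picking arg z appropriately) gives |f(z)| = e^{1r^2 + 1}, matching the bound. The additive constant 1 does not affect log log M(r) ~ 2·log r. Hence ρ = 2.
Therefore ρ = 2.

Order ρ = 2.


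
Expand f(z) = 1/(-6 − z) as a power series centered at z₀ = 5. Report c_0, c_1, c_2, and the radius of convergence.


Let w = z − z₀, so z = z₀ + w.
Then -6 − z = -6 − (z₀ + w) = (-6 − z₀) − w = -11 − w.
f(z) = 1/(-11 − w) = (1/(-11)) · 1/(1 − w/(-11)) = Σ_{n≥0} w^n / (-11)^(n+1).
So c_n = 1/(-11)^(n+1):
  c_0 = 1/(-11)^1 = -1/11.
  c_1 = 1/(-11)^2 = 1/121.
  c_2 = 1/(-11)^3 = -1/1331.
The series is valid for |w/d| < 1, i.e. |z − z₀| < |d|.
Radius of convergence: R = |-6 − z₀| = |-11| = 11 (distance from z₀ to the singularity z = -6).

c_0 = -1/11, c_1 = 1/121, c_2 = -1/1331; R = 11.


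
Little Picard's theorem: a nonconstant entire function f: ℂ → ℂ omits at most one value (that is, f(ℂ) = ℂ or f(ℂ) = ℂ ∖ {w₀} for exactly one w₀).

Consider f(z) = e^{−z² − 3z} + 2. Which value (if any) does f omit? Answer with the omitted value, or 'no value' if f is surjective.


Little Picard bounds the complement of f(ℂ) to at most one point.
The exponent g(z) = −z² − 3z is a nonconstant polynomial, hence surjective onto ℂ. So e^{g(z)} takes every value in {e^w : w ∈ ℂ} = ℂ ∖ {0}. Adding 2 shifts the range to ℂ ∖ {2}. f omits exactly 2.

Omitted value: 2.


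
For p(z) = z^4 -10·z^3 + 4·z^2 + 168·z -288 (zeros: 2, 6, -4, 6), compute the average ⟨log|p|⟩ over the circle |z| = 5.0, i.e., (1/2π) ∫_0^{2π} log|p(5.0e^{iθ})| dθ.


Zeros: -4, 2, 6, 6; r = 5.0.
Inside |z| < r: -4, 2. Outside (|z| ≥ r): 6, 6.
p(0) = -288, so log|p(0)| = log(288) = 5.6630.
Apply Jensen: I(r) = log|p(0)| + Σ_k log(r/|z_k|), summed over zeros inside |z| < r.
  log(r/|z_k|) for z_k = 2: log(5.0/2) = 0.9163
  log(r/|z_k|) for z_k = -4: log(5.0/4) = 0.2231
  Outside zeros (6, 6) contribute nothing to the Jensen sum.
Sum over inside zeros: 1.1394.
I(r) = log|p(0)| + (inside sum) = 5.6630 + 1.1394 = 6.8024.
Note: since some zeros are outside |z| ≤ r, the simplified n·log(r) form does NOT apply — only the inside zeros contribute.

I(r) ≈ 6.8024.


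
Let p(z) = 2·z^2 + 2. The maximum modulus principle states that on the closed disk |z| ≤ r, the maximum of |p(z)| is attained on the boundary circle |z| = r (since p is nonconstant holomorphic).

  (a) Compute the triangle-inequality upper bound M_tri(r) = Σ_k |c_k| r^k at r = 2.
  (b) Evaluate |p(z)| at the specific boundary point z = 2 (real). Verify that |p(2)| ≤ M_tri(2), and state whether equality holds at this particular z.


Coefficients: c_0 = 2, c_1 = 0, c_2 = 2. Radius r = 2.
Part (a). Triangle bound: M_tri(r) = Σ_k |c_k| r^k
  = |2|·2^0 + |0|·2^1 + |2|·2^2
  = 2 + 0 + 8 = 10.
This bounds M(r) := max_{|z|=r} |p(z)| from above; equality holds iff all terms c_k z^k can be made to align in phase at a single z on |z|=r.
Part (b). At z = 2 (real, on the circle |z| = r):
  p(2) = (2)·2^0 + (0)·2^1 + (2)·2^2 = 10.
  |p(2)| = 10.
Since all nonzero coefficients share the same sign, |p(2)| = 10 = M_tri(2); the triangle bound is attained at z = 2, so in fact M(r) = 10.

M_tri(2) = 10; |p(2)| = 10; equality at z=2: yes.


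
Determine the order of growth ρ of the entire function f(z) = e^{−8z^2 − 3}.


|e^{−8z^2 − 3}| = e^{Re(-8·z^2) + -3} ≤ e^{8|z|^2 + -3} = e^{8r^2 + -3} on |z| = r, so ρ ≤ 2. Choosing z on |z|=r so that -8·z^2 is real positive (always possible by picking arg z appropriately) gives |f(z)| = e^{8r^2 + -3}, matching the bound. The additive constant -3 does not affect log log M(r) ~ 2·log r. Hence ρ = 2.
Therefore ρ = 2.

Order ρ = 2.


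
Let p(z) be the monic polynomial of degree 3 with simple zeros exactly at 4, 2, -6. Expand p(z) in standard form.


The polynomial is p(z) = ∏_{α ∈ S} (z − α), where S = {4, 2, -6}.
Expanding the product yields: p(z) = z^3 -28·z + 48.
The resulting polynomial has degree 3 and real coefficients as required.

p(z) = z^3 -28·z + 48.


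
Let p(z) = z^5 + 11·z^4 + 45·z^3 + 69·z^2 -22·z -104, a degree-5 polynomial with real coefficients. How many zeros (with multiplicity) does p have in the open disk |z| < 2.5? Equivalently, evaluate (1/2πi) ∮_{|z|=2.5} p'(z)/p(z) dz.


The zeros of p are: -2, (-3 + 2i), (-3 - 2i), -4, 1.
Their magnitudes are: 2, 3.606, 3.606, 4, 1.
Zeros with |z| < R = 2.5: -2, 1.
Count = 2.
By the argument principle, (1/2πi) ∮_{|z|=R} p'(z)/p(z) dz equals exactly this count.

Number of zeros inside |z| < 2.5: 2.


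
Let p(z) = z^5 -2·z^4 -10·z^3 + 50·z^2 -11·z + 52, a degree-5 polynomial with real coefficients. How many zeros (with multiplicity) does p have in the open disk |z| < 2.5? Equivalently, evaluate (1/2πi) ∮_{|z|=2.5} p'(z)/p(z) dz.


The zeros of p are: (3 + 2i), (3 - 2i), (0 + 1i), (0 - 1i), -4.
Their magnitudes are: 3.606, 3.606, 1, 1, 4.
Zeros with |z| < R = 2.5: (0 + 1i), (0 - 1i).
Count = 2.
By the argument principle, (1/2πi) ∮_{|z|=R} p'(z)/p(z) dz equals exactly this count.

Number of zeros inside |z| < 2.5: 2.


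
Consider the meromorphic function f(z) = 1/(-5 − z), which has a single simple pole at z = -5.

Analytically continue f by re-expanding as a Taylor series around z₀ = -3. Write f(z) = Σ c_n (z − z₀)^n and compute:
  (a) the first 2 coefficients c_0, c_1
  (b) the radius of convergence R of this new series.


Let w = z − z₀, so z = z₀ + w.
Then -5 − z = -5 − (z₀ + w) = (-5 − z₀) − w = -2 − w.
f(z) = 1/(-2 − w) = (1/(-2)) · 1/(1 − w/(-2)) = Σ_{n≥0} w^n / (-2)^(n+1).
So c_n = 1/(-2)^(n+1):
  c_0 = 1/(-2)^1 = -1/2.
  c_1 = 1/(-2)^2 = 1/4.
The series is valid for |w/d| < 1, i.e. |z − z₀| < |d|.
Radius of convergence: R = |-5 − z₀| = |-2| = 2 (distance from z₀ to the singularity z = -5).

c_0 = -1/2, c_1 = 1/4; R = 2.


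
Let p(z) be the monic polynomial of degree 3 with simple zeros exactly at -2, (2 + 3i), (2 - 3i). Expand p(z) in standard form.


The polynomial is p(z) = ∏_{α ∈ S} (z − α), where S = {-2, (2 + 3i), (2 - 3i)}.
Expanding the product yields: p(z) = z^3 -2·z^2 + 5·z + 26.
Note conjugate pairs combine to real quadratics: (z − (2+3i))(z − (2−3i)) = z² − 4z + 13.
The resulting polynomial has degree 3 and real coefficients as required.

p(z) = z^3 -2·z^2 + 5·z + 26.


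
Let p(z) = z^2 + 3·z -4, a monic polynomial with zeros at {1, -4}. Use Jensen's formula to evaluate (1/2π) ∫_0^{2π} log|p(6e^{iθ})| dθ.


Zeros: -4, 1; r = 6.
Inside |z| < r: -4, 1. Outside (|z| ≥ r): ∅.
p(0) = -4, so log|p(0)| = log(4) = 1.3863.
Apply Jensen: I(r) = log|p(0)| + Σ_k log(r/|z_k|), summed over zeros inside |z| < r.
  log(r/|z_k|) for z_k = 1: log(6/1) = 1.7918
  log(r/|z_k|) for z_k = -4: log(6/4) = 0.4055
Sum over inside zeros: 2.1972.
I(r) = log|p(0)| + (inside sum) = 1.3863 + 2.1972 = 3.5835.
Closed form (all zeros inside, monic): I(r) = n·log(r) = 2·log(6) = 3.5835. ✓

I(r) ≈ 3.5835.


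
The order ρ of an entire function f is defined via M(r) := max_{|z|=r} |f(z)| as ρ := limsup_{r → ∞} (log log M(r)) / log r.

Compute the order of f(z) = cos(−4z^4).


Write cos(w) = (e^{iw} ± e^{−iw})/(2 or 2i), so |cos(w)| ≤ e^{|w|}. With w = −4z^4, |w| ≤ 4r^4 + 0 on |z|=r, giving M(r) ≤ e^{4r^4 + 0} and ρ ≤ 4. For the lower bound, choose z on |z|=r with -4z^4 purely imaginary of modulus 4r^4; then |cos(−4z^4)| grows like e^{4r^4}/2, so ρ ≥ 4. Hence ρ = 4.
Therefore ρ = 4.

Order ρ = 4.


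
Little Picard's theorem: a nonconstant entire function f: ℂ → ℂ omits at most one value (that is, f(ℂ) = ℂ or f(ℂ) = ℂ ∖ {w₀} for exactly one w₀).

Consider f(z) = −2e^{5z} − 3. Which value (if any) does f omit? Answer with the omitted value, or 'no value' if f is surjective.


Little Picard bounds the complement of f(ℂ) to at most one point.
e^{5z} is never zero on ℂ, so -2·e^{5z} takes every value in ℂ ∖ {0}. Adding -3 shifts the range to ℂ ∖ {-3}. Thus f omits exactly the value -3.

Omitted value: -3.


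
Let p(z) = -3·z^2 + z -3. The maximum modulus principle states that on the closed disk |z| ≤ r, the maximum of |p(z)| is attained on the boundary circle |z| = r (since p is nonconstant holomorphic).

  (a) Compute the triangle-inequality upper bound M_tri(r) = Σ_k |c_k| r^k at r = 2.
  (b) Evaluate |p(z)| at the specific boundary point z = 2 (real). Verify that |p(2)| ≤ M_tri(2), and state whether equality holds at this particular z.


Coefficients: c_0 = -3, c_1 = 1, c_2 = -3. Radius r = 2.
Part (a). Triangle bound: M_tri(r) = Σ_k |c_k| r^k
  = |-3|·2^0 + |1|·2^1 + |-3|·2^2
  = 3 + 2 + 12 = 17.
This bounds M(r) := max_{|z|=r} |p(z)| from above; equality holds iff all terms c_k z^k can be made to align in phase at a single z on |z|=r.
Part (b). At z = 2 (real, on the circle |z| = r):
  p(2) = (-3)·2^0 + (1)·2^1 + (-3)·2^2 = -13.
  |p(2)| = 13.
Check: |p(2)| = 13 ≤ 17 = M_tri(2). ✓ Equality does not hold at z = 2 (the coefficients have mixed signs, so the terms do not all align in phase there).

M_tri(2) = 17; |p(2)| = 13; equality at z=2: no.


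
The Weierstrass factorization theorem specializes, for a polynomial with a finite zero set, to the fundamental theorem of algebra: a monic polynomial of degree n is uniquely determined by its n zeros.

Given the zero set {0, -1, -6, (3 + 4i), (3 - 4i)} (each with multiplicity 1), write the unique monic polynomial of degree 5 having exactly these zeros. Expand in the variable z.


The polynomial is p(z) = ∏_{α ∈ S} (z − α), where S = {0, -1, -6, (3 + 4i), (3 - 4i)}.
Expanding the product yields: p(z) = z^5 + z^4 -11·z^3 + 139·z^2 + 150·z.
Note conjugate pairs combine to real quadratics: (z − (3+4i))(z − (3−4i)) = z² − 6z + 25.
The resulting polynomial has degree 5 and real coefficients as required.

p(z) = z^5 + z^4 -11·z^3 + 139·z^2 + 150·z.


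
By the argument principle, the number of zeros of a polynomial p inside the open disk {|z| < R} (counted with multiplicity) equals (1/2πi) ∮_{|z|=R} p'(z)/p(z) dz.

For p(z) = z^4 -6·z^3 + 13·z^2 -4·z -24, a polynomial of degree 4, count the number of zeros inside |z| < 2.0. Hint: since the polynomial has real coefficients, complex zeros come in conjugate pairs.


The zeros of p are: -1, 3, (2 + 2i), (2 - 2i).
Their magnitudes are: 1, 3, 2.828, 2.828.
Zeros with |z| < R = 2.0: -1.
Count = 1.
By the argument principle, (1/2πi) ∮_{|z|=R} p'(z)/p(z) dz equals exactly this count.

Number of zeros inside |z| < 2.0: 1.


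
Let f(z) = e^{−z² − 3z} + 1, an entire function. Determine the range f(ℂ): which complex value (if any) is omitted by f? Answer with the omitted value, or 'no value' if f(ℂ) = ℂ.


Little Picard bounds the complement of f(ℂ) to at most one point.
The exponent g(z) = −z² − 3z is a nonconstant polynomial, hence surjective onto ℂ. So e^{g(z)} takes every value in {e^w : w ∈ ℂ} = ℂ ∖ {0}. Adding 1 shifts the range to ℂ ∖ {1}. f omits exactly 1.

Omitted value: 1.


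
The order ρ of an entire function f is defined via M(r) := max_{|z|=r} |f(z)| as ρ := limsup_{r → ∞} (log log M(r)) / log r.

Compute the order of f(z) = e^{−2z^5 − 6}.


|e^{−2z^5 − 6}| = e^{Re(-2·z^5) + -6} ≤ e^{2|z|^5 + -6} = e^{2r^5 + -6} on |z| = r, so ρ ≤ 5. Choosing z on |z|=r so that -2·z^5 is real positive (always possible by picking arg z appropriately) gives |f(z)| = e^{2r^5 + -6}, matching the bound. The additive constant -6 does not affect log log M(r) ~ 5·log r. Hence ρ = 5.
Therefore ρ = 5.

Order ρ = 5.


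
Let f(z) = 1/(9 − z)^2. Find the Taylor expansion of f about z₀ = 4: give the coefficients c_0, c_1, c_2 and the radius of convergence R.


Let w = z − z₀, so z = z₀ + w.
Then 9 − z = 9 − (z₀ + w) = (9 − z₀) − w = 5 − w.
f(z) = 1/(5 − w)^2 = (1/(5)^2) · (1 − w/(5))^{−2}.
By the binomial series (1−u)^{−2} = Σ_{n≥0} C(n+1, 1) u^n for |u|<1, with u = w/(5):
  c_n = C(n+1, 1) / (5)^(n+2).
  c_0 = 1/(5)^2 = 1/25.
  c_1 = 2/(5)^3 = 2/125.
  c_2 = 3/(5)^4 = 3/625.
The series is valid for |w/d| < 1, i.e. |z − z₀| < |d|.
Radius of convergence: R = |9 − z₀| = |5| = 5 (distance from z₀ to the singularity z = 9).

c_0 = 1/25, c_1 = 2/125, c_2 = 3/625; R = 5.


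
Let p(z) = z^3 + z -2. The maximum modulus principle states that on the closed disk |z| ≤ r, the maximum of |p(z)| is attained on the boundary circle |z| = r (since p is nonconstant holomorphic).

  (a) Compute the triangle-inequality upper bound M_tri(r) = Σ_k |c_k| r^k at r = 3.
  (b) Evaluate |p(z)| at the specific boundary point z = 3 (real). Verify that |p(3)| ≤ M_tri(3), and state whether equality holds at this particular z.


Coefficients: c_0 = -2, c_1 = 1, c_2 = 0, c_3 = 1. Radius r = 3.
Part (a). Triangle bound: M_tri(r) = Σ_k |c_k| r^k
  = |-2|·3^0 + |1|·3^1 + |0|·3^2 + |1|·3^3
  = 2 + 3 + 0 + 27 = 32.
This bounds M(r) := max_{|z|=r} |p(z)| from above; equality holds iff all terms c_k z^k can be made to align in phase at a single z on |z|=r.
Part (b). At z = 3 (real, on the circle |z| = r):
  p(3) = (-2)·3^0 + (1)·3^1 + (0)·3^2 + (1)·3^3 = 28.
  |p(3)| = 28.
Check: |p(3)| = 28 ≤ 32 = M_tri(3). ✓ Equality does not hold at z = 3 (the coefficients have mixed signs, so the terms do not all align in phase there).

M_tri(3) = 32; |p(3)| = 28; equality at z=3: no.


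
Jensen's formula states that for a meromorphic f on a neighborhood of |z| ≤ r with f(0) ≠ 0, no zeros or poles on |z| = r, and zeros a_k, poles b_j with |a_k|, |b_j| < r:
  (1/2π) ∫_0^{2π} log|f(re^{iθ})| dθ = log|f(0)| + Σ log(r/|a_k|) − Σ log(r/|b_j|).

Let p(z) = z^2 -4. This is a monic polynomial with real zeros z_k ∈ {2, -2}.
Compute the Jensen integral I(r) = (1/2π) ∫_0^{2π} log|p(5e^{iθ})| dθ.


Zeros: -2, 2; r = 5.
Inside |z| < r: -2, 2. Outside (|z| ≥ r): ∅.
p(0) = -4, so log|p(0)| = log(4) = 1.3863.
Apply Jensen: I(r) = log|p(0)| + Σ_k log(r/|z_k|), summed over zeros inside |z| < r.
  log(r/|z_k|) for z_k = 2: log(5/2) = 0.9163
  log(r/|z_k|) for z_k = -2: log(5/2) = 0.9163
Sum over inside zeros: 1.8326.
I(r) = log|p(0)| + (inside sum) = 1.3863 + 1.8326 = 3.2189.
Closed form (all zeros inside, monic): I(r) = n·log(r) = 2·log(5) = 3.2189. ✓

I(r) ≈ 3.2189.
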